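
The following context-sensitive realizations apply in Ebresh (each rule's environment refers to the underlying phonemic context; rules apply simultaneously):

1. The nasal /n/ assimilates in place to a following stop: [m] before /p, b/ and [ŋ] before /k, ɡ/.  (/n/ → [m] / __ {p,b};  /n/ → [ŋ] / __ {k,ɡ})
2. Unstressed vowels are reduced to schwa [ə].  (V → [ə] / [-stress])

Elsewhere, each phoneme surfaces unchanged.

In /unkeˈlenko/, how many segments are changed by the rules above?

5

Segments that undergo a rule: /u/ → [ə] (rule 2); /n/ → [ŋ] (rule 1); /e/ → [ə] (rule 2); /n/ → [ŋ] (rule 1); /o/ → [ə] (rule 2).
All other segments surface unchanged.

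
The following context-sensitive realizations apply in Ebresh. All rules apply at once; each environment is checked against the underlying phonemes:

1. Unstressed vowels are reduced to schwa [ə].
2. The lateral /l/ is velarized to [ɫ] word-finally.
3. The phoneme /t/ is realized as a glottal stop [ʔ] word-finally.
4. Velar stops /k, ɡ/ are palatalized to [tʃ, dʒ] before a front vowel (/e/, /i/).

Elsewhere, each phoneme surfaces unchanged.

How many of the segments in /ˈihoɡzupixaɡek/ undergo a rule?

6

Segments that undergo a rule: /o/ → [ə] (rule 1); /u/ → [ə] (rule 1); /i/ → [ə] (rule 1); /a/ → [ə] (rule 1); /ɡ/ → [dʒ] (rule 4); /e/ → [ə] (rule 1).
All other segments surface unchanged.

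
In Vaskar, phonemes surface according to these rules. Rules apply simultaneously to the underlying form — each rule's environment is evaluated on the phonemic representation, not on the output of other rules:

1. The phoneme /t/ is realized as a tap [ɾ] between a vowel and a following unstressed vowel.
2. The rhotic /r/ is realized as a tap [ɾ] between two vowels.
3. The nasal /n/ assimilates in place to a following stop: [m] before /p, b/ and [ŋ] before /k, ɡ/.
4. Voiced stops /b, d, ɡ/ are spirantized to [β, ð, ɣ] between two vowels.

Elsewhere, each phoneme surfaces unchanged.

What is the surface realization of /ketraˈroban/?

/k/ — not in any rule's target class → [k].
/e/ stays [e].
/t/ (between /e/ and /r/) is in the target of rule 1 but the environment (between a vowel and a following unstressed vowel) is not met → [t].
/r/ (between /t/ and /a/) fails the environment for rule 2, so it stays [r].
/a/ (between /r/ and /r/): no rule targets it → [a].
Rule 2 applies to /r/ (between /a/ and /o/: between two vowels) → [ɾ].
/o/ (between /r/ and /b/): no rule targets it → [o].
Rule 4 applies to /b/ (between /o/ and /a/: between two vowels) → [β].
/a/ — not in any rule's target class → [a].
/n/ (word-final) fails the environment for rule 3, so it stays [n].

[ketraˈɾoβan]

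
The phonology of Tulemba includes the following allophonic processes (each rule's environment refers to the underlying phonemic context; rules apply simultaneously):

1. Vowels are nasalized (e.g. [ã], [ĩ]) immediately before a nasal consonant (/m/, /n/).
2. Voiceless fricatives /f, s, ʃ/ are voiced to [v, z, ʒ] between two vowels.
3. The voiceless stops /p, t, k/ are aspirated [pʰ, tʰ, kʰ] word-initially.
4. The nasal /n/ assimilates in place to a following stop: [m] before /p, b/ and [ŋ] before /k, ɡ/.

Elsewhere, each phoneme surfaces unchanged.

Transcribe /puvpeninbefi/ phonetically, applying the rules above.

[pʰuvpẽnĩmbevi]

/p/ — word-initial, word-initially — surfaces as [pʰ] (rule 3).
/u/ (between /p/ and /v/) is in the target of rule 1 but the environment (before a nasal consonant) is not met → [u].
/p/ — between /v/ and /e/; rule 3 does not apply here → [p].
/e/ — between /p/ and /n/, before a nasal consonant — surfaces as [ẽ] (rule 1).
/n/ (between /e/ and /i/) is in the target of rule 4 but the environment (before a labial or velar stop) is not met → [n].
Rule 1 applies to /i/ (between /n/ and /n/: before a nasal consonant) → [ĩ].
/n/ (between /i/ and /b/) occurs before a labial or velar stop → [m] by rule 4.
/e/ (between /b/ and /f/): rule 1 targets it, but not before a nasal consonant → unchanged [e].
/f/ meets the environment for rule 2 (between two vowels) → [v].
/i/ (word-final) fails the environment for rule 1, so it stays [i].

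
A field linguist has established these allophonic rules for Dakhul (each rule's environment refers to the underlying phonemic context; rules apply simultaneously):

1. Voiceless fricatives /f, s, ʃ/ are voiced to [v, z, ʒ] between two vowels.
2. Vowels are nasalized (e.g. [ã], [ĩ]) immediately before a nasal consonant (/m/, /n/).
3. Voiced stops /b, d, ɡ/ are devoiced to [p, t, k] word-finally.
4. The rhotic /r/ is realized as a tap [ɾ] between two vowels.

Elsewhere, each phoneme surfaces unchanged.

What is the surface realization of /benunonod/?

/b/ (word-initial) is in the target of rule 3 but the environment (word-finally) is not met → [b].
/e/ — between /b/ and /n/, before a nasal consonant — surfaces as [ẽ] (rule 2).
/u/ (between /n/ and /n/) occurs before a nasal consonant → [ũ] by rule 2.
/o/ — between /n/ and /n/, before a nasal consonant — surfaces as [õ] (rule 2).
/o/ (between /n/ and /d/) fails the environment for rule 2, so it stays [o].
/d/ meets the environment for rule 3 (word-finally) → [t].

[bẽnũnõnot]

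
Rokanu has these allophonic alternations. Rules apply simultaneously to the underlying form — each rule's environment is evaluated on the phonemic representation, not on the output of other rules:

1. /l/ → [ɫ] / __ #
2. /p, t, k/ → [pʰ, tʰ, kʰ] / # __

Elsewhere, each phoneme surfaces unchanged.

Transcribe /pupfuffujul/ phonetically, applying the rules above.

Rule 2 applies to /p/ (word-initial: word-initially) → [pʰ].
/u/ — not in any rule's target class → [u].
/p/ — between /u/ and /f/; rule 2 does not apply here → [p].
/f/ stays [f].
/u/ (between /f/ and /f/): no rule targets it → [u].
/f/ (between /u/ and /f/) is unaffected → [f].
/f/ (between /f/ and /u/): no rule targets it → [f].
/u/ (between /f/ and /j/) is unaffected → [u].
/j/ — not in any rule's target class → [j].
/u/ (between /j/ and /l/): no rule targets it → [u].
/l/ (word-final) occurs word-finally → [ɫ] by rule 1.

[pʰupfuffujuɫ]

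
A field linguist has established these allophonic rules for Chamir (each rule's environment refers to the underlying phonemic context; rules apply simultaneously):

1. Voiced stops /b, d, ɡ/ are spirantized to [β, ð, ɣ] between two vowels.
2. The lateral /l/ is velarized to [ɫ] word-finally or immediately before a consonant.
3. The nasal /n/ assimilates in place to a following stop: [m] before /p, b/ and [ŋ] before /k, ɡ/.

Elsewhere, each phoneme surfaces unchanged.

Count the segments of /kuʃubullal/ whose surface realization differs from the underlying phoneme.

Segments that undergo a rule: /b/ → [β] (rule 1); /l/ → [ɫ] (rule 2); /l/ → [ɫ] (rule 2).
All other segments surface unchanged.

3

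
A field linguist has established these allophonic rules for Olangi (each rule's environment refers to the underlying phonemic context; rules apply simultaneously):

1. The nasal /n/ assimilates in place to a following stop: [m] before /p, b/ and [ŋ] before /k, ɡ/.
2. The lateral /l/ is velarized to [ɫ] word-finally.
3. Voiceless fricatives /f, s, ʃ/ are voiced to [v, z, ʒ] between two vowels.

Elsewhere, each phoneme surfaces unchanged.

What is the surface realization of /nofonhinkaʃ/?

[novonhiŋkaʃ]

/n/ (word-initial) fails the environment for rule 1, so it stays [n].
/o/ stays [o].
/f/ (between /o/ and /o/) occurs between two vowels → [v] by rule 3.
/o/ (between /f/ and /n/) is unaffected → [o].
/n/ (between /o/ and /h/) fails the environment for rule 1, so it stays [n].
/h/ stays [h].
/i/ stays [i].
Rule 1 applies to /n/ (between /i/ and /k/: before a labial or velar stop) → [ŋ].
/k/ — not in any rule's target class → [k].
/a/ (between /k/ and /ʃ/) is unaffected → [a].
/ʃ/ — word-final; rule 3 does not apply here → [ʃ].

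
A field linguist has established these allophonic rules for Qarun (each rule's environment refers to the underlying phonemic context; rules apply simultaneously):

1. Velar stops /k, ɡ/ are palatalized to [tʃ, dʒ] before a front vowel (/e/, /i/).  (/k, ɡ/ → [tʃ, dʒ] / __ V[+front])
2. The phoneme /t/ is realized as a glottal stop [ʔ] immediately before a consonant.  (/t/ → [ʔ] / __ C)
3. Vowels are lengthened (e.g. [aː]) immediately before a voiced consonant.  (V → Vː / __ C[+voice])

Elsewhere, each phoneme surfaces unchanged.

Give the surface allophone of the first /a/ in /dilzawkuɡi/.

/a/ meets the environment for rule 3 (before a voiced consonant) → [aː].

[aː]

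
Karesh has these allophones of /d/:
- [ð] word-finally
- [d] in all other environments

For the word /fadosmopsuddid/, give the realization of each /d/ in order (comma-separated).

Occurrence 1 (position 3): no conditioning environment matches → elsewhere allophone [d].
Occurrence 2 (position 11): no conditioning environment matches → elsewhere allophone [d].
Occurrence 3 (position 12): no conditioning environment matches → elsewhere allophone [d].
Occurrence 4 (position 14): word-finally → [ð].

[d], [d], [d], [ð]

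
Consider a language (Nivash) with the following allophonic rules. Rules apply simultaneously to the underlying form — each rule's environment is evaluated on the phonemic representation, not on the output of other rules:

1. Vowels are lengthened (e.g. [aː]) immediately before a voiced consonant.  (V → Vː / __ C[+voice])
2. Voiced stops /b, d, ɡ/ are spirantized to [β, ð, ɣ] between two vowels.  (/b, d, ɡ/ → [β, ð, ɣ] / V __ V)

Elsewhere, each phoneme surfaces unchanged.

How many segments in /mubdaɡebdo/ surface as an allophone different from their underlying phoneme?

Segments that undergo a rule: /u/ → [uː] (rule 1); /a/ → [aː] (rule 1); /ɡ/ → [ɣ] (rule 2); /e/ → [eː] (rule 1).
All other segments surface unchanged.

4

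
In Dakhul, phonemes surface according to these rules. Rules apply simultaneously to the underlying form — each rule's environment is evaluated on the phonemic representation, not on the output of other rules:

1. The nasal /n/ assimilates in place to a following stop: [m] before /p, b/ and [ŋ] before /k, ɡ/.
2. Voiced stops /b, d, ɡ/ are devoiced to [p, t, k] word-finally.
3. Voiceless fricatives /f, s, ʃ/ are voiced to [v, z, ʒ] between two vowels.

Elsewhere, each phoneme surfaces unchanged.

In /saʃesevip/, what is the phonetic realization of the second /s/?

[z]

/s/ — between /e/ and /e/, between two vowels — surfaces as [z] (rule 3).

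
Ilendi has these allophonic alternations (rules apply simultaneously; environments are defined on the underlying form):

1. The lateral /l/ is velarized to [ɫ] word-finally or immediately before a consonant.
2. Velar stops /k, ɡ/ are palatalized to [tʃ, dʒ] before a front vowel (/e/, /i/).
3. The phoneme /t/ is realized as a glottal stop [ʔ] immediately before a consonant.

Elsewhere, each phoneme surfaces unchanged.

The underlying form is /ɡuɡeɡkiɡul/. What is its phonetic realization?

[ɡudʒeɡtʃiɡuɫ]

/ɡ/ (word-initial) is in the target of rule 2 but the environment (before a front vowel) is not met → [ɡ].
/u/ — not in any rule's target class → [u].
/ɡ/ — between /u/ and /e/, before a front vowel — surfaces as [dʒ] (rule 2).
/e/ (between /ɡ/ and /ɡ/) is unaffected → [e].
/ɡ/ — between /e/ and /k/; rule 2 does not apply here → [ɡ].
/k/ (between /ɡ/ and /i/): before a front vowel, so rule 2 applies → [tʃ].
/i/ (between /k/ and /ɡ/) is unaffected → [i].
/ɡ/ (between /i/ and /u/): rule 2 targets it, but not before a front vowel → unchanged [ɡ].
/u/ — not in any rule's target class → [u].
Rule 1 applies to /l/ (word-final: word-finally or immediately before a consonant) → [ɫ].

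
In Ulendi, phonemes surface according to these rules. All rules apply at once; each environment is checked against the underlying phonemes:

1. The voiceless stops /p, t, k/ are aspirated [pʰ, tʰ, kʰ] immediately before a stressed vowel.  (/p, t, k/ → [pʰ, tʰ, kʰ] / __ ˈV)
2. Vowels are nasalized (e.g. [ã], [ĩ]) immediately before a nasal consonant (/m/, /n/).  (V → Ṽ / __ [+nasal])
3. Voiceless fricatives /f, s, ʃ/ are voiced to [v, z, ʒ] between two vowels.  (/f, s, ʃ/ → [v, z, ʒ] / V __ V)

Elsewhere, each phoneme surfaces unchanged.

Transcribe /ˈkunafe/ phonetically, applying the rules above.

/k/ meets the environment for rule 1 (immediately before a stressed vowel) → [kʰ].
/u/ (between /k/ and /n/) occurs before a nasal consonant → [ũ] by rule 2.
/n/ — not in any rule's target class → [n].
/a/ (between /n/ and /f/) is in the target of rule 2 but the environment (before a nasal consonant) is not met → [a].
Rule 3 applies to /f/ (between /a/ and /e/: between two vowels) → [v].
/e/ (word-final): rule 2 targets it, but not before a nasal consonant → unchanged [e].

[ˈkʰũnave]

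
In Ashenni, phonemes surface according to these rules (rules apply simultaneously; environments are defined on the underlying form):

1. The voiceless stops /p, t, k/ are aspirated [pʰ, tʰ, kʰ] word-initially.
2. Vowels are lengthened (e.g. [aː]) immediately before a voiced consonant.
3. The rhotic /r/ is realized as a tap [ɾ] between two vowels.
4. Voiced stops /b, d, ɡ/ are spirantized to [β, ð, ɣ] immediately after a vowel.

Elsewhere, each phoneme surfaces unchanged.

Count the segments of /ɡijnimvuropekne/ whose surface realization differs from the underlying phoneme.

Segments that undergo a rule: /i/ → [iː] (rule 2); /i/ → [iː] (rule 2); /u/ → [uː] (rule 2); /r/ → [ɾ] (rule 3).
All other segments surface unchanged.

4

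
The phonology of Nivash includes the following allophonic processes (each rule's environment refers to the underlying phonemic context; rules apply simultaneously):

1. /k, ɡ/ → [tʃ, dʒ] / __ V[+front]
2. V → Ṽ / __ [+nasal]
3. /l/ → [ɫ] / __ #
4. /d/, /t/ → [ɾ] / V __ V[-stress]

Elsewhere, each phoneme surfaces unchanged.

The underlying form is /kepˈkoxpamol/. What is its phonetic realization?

[tʃepˈkoxpãmoɫ]

/k/ (word-initial) occurs before a front vowel → [tʃ] by rule 1.
/e/ (between /k/ and /p/) fails the environment for rule 2, so it stays [e].
/p/ — not in any rule's target class → [p].
/k/ (between /p/ and /o/): rule 1 targets it, but not before a front vowel → unchanged [k].
/o/ (between /k/ and /x/): rule 2 targets it, but not before a nasal consonant → unchanged [o].
/x/ (between /o/ and /p/): no rule targets it → [x].
/p/ — not in any rule's target class → [p].
/a/ (between /p/ and /m/): before a nasal consonant, so rule 2 applies → [ã].
/m/ stays [m].
/o/ (between /m/ and /l/) fails the environment for rule 2, so it stays [o].
/l/ (word-final) occurs word-finally → [ɫ] by rule 3.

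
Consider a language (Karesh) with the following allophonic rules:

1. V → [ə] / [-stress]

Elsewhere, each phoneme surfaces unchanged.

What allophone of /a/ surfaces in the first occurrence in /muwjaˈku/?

/a/ meets the environment for rule 1 (in an unstressed syllable) → [ə].

[ə]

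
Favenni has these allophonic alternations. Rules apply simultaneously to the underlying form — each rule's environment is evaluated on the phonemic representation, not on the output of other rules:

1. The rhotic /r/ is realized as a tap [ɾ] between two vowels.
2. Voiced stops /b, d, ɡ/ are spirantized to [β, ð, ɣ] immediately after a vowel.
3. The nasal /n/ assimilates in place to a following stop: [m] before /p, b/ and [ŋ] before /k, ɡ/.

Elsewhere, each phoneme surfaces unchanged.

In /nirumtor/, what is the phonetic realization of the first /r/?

/r/ — between /i/ and /u/, between two vowels — surfaces as [ɾ] (rule 1).

[ɾ]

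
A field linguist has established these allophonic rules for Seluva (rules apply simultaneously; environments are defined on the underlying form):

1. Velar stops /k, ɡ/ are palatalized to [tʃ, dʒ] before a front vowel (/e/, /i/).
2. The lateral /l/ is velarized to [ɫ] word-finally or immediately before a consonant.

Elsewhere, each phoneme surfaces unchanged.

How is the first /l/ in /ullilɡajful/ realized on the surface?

/l/ (between /u/ and /l/): word-finally or immediately before a consonant, so rule 2 applies → [ɫ].

[ɫ]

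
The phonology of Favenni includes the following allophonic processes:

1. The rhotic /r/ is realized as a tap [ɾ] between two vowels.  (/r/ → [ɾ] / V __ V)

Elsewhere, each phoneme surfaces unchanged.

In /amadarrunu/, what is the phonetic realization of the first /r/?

/r/ (between /a/ and /r/) fails the environment for rule 1, so it stays [r].

[r]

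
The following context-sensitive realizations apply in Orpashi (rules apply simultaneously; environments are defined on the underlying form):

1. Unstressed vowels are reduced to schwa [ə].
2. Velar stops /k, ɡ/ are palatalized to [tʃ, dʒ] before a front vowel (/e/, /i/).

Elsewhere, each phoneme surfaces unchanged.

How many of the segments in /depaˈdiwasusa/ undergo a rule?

5

Segments that undergo a rule: /e/ → [ə] (rule 1); /a/ → [ə] (rule 1); /a/ → [ə] (rule 1); /u/ → [ə] (rule 1); /a/ → [ə] (rule 1).
All other segments surface unchanged.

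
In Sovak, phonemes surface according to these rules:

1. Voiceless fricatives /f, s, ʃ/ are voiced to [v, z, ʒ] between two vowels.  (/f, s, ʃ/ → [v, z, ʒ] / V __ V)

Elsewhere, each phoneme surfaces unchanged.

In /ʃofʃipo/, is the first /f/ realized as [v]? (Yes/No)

No

/f/ — between /o/ and /ʃ/; rule 1 does not apply here → [f].
The actual realization is [f], not [v].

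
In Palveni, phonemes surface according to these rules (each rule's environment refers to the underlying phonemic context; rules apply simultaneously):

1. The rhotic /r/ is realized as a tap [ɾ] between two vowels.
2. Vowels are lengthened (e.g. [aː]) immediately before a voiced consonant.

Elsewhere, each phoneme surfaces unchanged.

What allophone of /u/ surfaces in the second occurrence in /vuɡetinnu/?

[u]

/u/ (word-final) fails the environment for rule 2, so it stays [u].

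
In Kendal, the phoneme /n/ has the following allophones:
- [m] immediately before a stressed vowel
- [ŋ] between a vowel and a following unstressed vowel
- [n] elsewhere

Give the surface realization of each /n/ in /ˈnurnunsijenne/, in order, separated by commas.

[m], [n], [n], [n], [n]

Occurrence 1 (position 1): immediately before a stressed vowel → [m].
Occurrence 2 (position 4): no conditioning environment matches → elsewhere allophone [n].
Occurrence 3 (position 6): no conditioning environment matches → elsewhere allophone [n].
Occurrence 4 (position 11): no conditioning environment matches → elsewhere allophone [n].
Occurrence 5 (position 12): no conditioning environment matches → elsewhere allophone [n].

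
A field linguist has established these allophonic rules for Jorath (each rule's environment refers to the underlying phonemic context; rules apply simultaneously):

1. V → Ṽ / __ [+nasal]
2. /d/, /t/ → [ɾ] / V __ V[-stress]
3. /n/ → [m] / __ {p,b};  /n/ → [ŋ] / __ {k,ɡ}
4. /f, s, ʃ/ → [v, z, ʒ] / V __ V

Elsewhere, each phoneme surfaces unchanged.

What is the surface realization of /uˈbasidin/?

/u/ (word-initial): rule 1 targets it, but not before a nasal consonant → unchanged [u].
/a/ (between /b/ and /s/) is in the target of rule 1 but the environment (before a nasal consonant) is not met → [a].
/s/ meets the environment for rule 4 (between two vowels) → [z].
/i/ (between /s/ and /d/) is in the target of rule 1 but the environment (before a nasal consonant) is not met → [i].
Rule 2 applies to /d/ (between /i/ and /i/: between a vowel and a following unstressed vowel) → [ɾ].
/i/ — between /d/ and /n/, before a nasal consonant — surfaces as [ĩ] (rule 1).
/n/ — word-final; rule 3 does not apply here → [n].

[uˈbaziɾĩn]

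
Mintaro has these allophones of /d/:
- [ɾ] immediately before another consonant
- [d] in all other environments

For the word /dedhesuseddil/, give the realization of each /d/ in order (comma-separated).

Occurrence 1 (position 1): no conditioning environment matches → elsewhere allophone [d].
Occurrence 2 (position 3): immediately before another consonant → [ɾ].
Occurrence 3 (position 10): immediately before another consonant → [ɾ].
Occurrence 4 (position 11): no conditioning environment matches → elsewhere allophone [d].

[d], [ɾ], [ɾ], [d]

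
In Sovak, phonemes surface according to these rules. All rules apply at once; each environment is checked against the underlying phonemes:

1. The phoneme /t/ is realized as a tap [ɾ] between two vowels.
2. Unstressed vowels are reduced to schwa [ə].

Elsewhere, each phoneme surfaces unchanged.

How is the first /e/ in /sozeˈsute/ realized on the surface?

/e/ (between /z/ and /s/): in an unstressed syllable, so rule 2 applies → [ə].

[ə]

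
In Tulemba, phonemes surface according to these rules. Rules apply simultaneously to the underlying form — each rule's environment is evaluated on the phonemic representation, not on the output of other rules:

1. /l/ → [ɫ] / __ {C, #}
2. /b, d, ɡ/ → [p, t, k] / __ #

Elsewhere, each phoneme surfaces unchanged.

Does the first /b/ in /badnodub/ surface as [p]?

/b/ (word-initial): rule 2 targets it, but not word-finally → unchanged [b].
The actual realization is [b], not [p].

No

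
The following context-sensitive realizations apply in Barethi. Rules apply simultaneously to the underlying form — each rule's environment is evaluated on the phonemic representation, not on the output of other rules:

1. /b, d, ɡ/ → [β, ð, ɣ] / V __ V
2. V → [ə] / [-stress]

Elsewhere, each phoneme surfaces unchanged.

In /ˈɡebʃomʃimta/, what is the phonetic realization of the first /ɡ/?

[ɡ]

/ɡ/ (word-initial) fails the environment for rule 1, so it stays [ɡ].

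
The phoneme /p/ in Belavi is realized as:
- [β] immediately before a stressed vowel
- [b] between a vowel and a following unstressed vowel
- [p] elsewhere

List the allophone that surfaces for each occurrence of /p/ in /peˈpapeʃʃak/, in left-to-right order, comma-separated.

[p], [β], [b]

Occurrence 1 (position 1): no conditioning environment matches → elsewhere allophone [p].
Occurrence 2 (position 3): immediately before a stressed vowel → [β].
Occurrence 3 (position 5): between a vowel and a following unstressed vowel → [b].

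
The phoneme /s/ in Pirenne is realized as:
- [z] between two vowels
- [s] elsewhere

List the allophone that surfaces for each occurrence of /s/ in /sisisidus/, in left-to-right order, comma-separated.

Occurrence 1 (position 1): no conditioning environment matches → elsewhere allophone [s].
Occurrence 2 (position 3): between two vowels → [z].
Occurrence 3 (position 5): between two vowels → [z].
Occurrence 4 (position 9): no conditioning environment matches → elsewhere allophone [s].

[s], [z], [z], [s]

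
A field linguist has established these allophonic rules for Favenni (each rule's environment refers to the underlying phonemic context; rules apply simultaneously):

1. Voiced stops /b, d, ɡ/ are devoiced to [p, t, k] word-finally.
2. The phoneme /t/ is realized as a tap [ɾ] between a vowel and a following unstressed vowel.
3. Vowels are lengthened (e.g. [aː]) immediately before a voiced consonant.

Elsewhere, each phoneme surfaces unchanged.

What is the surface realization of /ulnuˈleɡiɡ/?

[uːlnuːˈleːɡiːk]

/u/ — word-initial, before a voiced consonant — surfaces as [uː] (rule 3).
/l/ (between /u/ and /n/) is unaffected → [l].
/n/ — not in any rule's target class → [n].
Rule 3 applies to /u/ (between /n/ and /l/: before a voiced consonant) → [uː].
/l/ (between /u/ and /e/): no rule targets it → [l].
/e/ meets the environment for rule 3 (before a voiced consonant) → [eː].
/ɡ/ — between /e/ and /i/; rule 1 does not apply here → [ɡ].
/i/ (between /ɡ/ and /ɡ/): before a voiced consonant, so rule 3 applies → [iː].
Rule 1 applies to /ɡ/ (word-final: word-finally) → [k].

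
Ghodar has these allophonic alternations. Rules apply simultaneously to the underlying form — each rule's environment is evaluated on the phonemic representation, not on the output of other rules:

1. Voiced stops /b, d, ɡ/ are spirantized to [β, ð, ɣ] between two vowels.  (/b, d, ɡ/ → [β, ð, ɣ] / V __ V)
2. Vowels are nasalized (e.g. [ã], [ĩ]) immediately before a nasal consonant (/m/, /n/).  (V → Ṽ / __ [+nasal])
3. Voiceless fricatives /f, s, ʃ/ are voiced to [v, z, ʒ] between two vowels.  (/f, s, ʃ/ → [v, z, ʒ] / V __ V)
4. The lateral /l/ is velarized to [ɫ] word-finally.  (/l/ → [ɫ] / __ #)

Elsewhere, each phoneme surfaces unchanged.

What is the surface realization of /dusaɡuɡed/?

/d/ (word-initial) fails the environment for rule 1, so it stays [d].
/u/ (between /d/ and /s/) fails the environment for rule 2, so it stays [u].
/s/ meets the environment for rule 3 (between two vowels) → [z].
/a/ (between /s/ and /ɡ/) fails the environment for rule 2, so it stays [a].
/ɡ/ (between /a/ and /u/): between two vowels, so rule 1 applies → [ɣ].
/u/ — between /ɡ/ and /ɡ/; rule 2 does not apply here → [u].
/ɡ/ (between /u/ and /e/): between two vowels, so rule 1 applies → [ɣ].
/e/ (between /ɡ/ and /d/) fails the environment for rule 2, so it stays [e].
/d/ — word-final; rule 1 does not apply here → [d].

[duzaɣuɣed]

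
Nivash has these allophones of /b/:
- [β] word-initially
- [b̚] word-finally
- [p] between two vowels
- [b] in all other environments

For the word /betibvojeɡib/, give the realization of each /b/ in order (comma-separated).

[β], [b], [b̚]

Occurrence 1 (position 1): word-initially → [β].
Occurrence 2 (position 5): no conditioning environment matches → elsewhere allophone [b].
Occurrence 3 (position 12): word-finally → [b̚].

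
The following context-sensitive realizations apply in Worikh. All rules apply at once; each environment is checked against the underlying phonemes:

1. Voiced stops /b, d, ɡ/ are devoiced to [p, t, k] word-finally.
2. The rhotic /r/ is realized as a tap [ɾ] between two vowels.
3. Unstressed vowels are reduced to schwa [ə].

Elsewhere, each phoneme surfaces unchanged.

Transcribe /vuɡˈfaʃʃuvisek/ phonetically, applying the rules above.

[vəɡˈfaʃʃəvəsək]

Rule 3 applies to /u/ (between /v/ and /ɡ/: in an unstressed syllable) → [ə].
/ɡ/ — between /u/ and /f/; rule 1 does not apply here → [ɡ].
/a/ (between /f/ and /ʃ/) is in the target of rule 3 but the environment (in an unstressed syllable) is not met → [a].
/u/ meets the environment for rule 3 (in an unstressed syllable) → [ə].
Rule 3 applies to /i/ (between /v/ and /s/: in an unstressed syllable) → [ə].
/e/ — between /s/ and /k/, in an unstressed syllable — surfaces as [ə] (rule 3).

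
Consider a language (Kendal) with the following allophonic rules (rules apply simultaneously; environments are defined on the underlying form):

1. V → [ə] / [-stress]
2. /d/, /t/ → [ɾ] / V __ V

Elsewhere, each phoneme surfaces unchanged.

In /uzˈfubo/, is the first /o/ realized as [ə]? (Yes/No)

Yes

/o/ — word-final, in an unstressed syllable — surfaces as [ə] (rule 1).
The actual realization is [ə], which matches [ə].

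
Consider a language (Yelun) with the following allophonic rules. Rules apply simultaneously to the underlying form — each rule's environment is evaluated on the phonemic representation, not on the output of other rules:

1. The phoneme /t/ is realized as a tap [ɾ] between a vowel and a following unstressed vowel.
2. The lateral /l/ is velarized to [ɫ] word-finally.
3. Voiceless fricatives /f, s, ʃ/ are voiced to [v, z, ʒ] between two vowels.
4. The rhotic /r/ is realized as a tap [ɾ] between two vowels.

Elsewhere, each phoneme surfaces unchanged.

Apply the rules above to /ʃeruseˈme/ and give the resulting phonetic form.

/ʃ/ (word-initial): rule 3 targets it, but not between two vowels → unchanged [ʃ].
/e/ stays [e].
Rule 4 applies to /r/ (between /e/ and /u/: between two vowels) → [ɾ].
/u/ stays [u].
/s/ (between /u/ and /e/) occurs between two vowels → [z] by rule 3.
/e/ (between /s/ and /m/) is unaffected → [e].
/m/ (between /e/ and /e/) is unaffected → [m].
/e/ — not in any rule's target class → [e].

[ʃeɾuzeˈme]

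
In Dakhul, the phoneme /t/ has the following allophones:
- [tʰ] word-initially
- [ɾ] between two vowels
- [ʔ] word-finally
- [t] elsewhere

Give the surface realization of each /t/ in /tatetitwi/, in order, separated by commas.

Occurrence 1 (position 1): word-initially → [tʰ].
Occurrence 2 (position 3): between two vowels → [ɾ].
Occurrence 3 (position 5): between two vowels → [ɾ].
Occurrence 4 (position 7): no conditioning environment matches → elsewhere allophone [t].

[tʰ], [ɾ], [ɾ], [t]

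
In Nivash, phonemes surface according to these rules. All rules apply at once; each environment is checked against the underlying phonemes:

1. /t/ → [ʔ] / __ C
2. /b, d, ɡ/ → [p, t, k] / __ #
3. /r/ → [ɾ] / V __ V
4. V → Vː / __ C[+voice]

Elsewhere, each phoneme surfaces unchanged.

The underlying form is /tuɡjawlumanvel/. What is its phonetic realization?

[tuːɡjaːwluːmaːnveːl]

/t/ (word-initial) fails the environment for rule 1, so it stays [t].
/u/ meets the environment for rule 4 (before a voiced consonant) → [uː].
/ɡ/ (between /u/ and /j/) fails the environment for rule 2, so it stays [ɡ].
Rule 4 applies to /a/ (between /j/ and /w/: before a voiced consonant) → [aː].
/u/ meets the environment for rule 4 (before a voiced consonant) → [uː].
/a/ (between /m/ and /n/) occurs before a voiced consonant → [aː] by rule 4.
/e/ (between /v/ and /l/) occurs before a voiced consonant → [eː] by rule 4.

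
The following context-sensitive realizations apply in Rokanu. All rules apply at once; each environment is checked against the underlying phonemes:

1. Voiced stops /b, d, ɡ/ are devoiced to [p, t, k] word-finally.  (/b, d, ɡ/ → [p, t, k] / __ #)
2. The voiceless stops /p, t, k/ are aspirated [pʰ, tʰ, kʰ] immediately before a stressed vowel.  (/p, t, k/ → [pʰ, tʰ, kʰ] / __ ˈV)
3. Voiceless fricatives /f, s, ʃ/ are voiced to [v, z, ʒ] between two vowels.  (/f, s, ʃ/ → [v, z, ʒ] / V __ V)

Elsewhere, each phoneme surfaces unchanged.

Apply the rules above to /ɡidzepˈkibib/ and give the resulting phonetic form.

/ɡ/ (word-initial) fails the environment for rule 1, so it stays [ɡ].
/i/ (between /ɡ/ and /d/): no rule targets it → [i].
/d/ (between /i/ and /z/) fails the environment for rule 1, so it stays [d].
/z/ — not in any rule's target class → [z].
/e/ — not in any rule's target class → [e].
/p/ (between /e/ and /k/) is in the target of rule 2 but the environment (immediately before a stressed vowel) is not met → [p].
/k/ (between /p/ and /i/): immediately before a stressed vowel, so rule 2 applies → [kʰ].
/i/ stays [i].
/b/ (between /i/ and /i/) is in the target of rule 1 but the environment (word-finally) is not met → [b].
/i/ — not in any rule's target class → [i].
/b/ meets the environment for rule 1 (word-finally) → [p].

[ɡidzepˈkʰibip]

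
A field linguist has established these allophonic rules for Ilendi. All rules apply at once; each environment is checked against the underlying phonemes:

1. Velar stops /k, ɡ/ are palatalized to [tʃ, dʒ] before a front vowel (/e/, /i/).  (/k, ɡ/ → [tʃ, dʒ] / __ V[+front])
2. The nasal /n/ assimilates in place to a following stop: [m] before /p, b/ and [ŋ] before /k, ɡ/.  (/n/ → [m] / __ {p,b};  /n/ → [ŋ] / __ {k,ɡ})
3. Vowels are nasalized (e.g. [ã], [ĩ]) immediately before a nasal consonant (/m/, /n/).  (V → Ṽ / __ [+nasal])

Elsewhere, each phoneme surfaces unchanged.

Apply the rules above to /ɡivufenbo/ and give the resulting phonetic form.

[dʒivufẽmbo]

Rule 1 applies to /ɡ/ (word-initial: before a front vowel) → [dʒ].
/i/ — between /ɡ/ and /v/; rule 3 does not apply here → [i].
/v/ (between /i/ and /u/) is unaffected → [v].
/u/ — between /v/ and /f/; rule 3 does not apply here → [u].
/f/ (between /u/ and /e/) is unaffected → [f].
/e/ (between /f/ and /n/): before a nasal consonant, so rule 3 applies → [ẽ].
/n/ (between /e/ and /b/): before a labial or velar stop, so rule 2 applies → [m].
/b/ (between /n/ and /o/) is unaffected → [b].
/o/ (word-final): rule 3 targets it, but not before a nasal consonant → unchanged [o].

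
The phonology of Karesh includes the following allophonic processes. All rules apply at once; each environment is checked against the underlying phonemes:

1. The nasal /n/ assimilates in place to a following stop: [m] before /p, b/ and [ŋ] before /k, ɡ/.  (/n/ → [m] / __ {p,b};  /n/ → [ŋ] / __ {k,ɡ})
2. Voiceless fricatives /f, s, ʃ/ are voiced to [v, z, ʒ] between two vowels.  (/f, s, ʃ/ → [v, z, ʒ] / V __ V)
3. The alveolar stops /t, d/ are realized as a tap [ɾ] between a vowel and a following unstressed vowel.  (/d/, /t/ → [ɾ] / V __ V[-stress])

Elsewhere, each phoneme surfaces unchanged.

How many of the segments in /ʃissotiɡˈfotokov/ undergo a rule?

2

Segments that undergo a rule: /t/ → [ɾ] (rule 3); /t/ → [ɾ] (rule 3).
All other segments surface unchanged.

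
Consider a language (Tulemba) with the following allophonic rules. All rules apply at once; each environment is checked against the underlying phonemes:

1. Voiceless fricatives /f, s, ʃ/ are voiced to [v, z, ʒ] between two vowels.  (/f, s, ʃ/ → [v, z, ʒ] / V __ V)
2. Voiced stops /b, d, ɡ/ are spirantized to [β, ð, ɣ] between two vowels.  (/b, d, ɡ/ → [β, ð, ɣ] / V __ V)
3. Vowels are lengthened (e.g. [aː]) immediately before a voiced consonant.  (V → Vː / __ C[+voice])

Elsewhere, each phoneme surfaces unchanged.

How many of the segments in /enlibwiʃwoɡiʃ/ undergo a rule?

Segments that undergo a rule: /e/ → [eː] (rule 3); /i/ → [iː] (rule 3); /o/ → [oː] (rule 3); /ɡ/ → [ɣ] (rule 2).
All other segments surface unchanged.

4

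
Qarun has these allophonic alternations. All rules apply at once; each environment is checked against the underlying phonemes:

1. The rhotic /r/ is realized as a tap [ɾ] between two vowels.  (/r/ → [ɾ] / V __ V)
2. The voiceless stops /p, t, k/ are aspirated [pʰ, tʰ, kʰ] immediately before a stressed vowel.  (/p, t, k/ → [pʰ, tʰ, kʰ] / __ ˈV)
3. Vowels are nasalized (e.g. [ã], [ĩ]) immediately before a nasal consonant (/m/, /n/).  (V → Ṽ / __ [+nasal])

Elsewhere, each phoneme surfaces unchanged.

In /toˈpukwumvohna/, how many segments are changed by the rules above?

2

Segments that undergo a rule: /p/ → [pʰ] (rule 2); /u/ → [ũ] (rule 3).
All other segments surface unchanged.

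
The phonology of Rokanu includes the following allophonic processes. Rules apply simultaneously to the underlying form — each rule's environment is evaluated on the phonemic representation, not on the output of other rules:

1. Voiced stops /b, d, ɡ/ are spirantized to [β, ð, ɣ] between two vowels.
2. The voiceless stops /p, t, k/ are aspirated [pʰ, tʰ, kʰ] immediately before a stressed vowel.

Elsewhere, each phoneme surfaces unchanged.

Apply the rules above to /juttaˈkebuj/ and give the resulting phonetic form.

[juttaˈkʰeβuj]

/j/ (word-initial) is unaffected → [j].
/u/ stays [u].
/t/ (between /u/ and /t/) is in the target of rule 2 but the environment (immediately before a stressed vowel) is not met → [t].
/t/ (between /t/ and /a/) is in the target of rule 2 but the environment (immediately before a stressed vowel) is not met → [t].
/a/ stays [a].
Rule 2 applies to /k/ (between /a/ and /e/: immediately before a stressed vowel) → [kʰ].
/e/ — not in any rule's target class → [e].
/b/ meets the environment for rule 1 (between two vowels) → [β].
/u/ — not in any rule's target class → [u].
/j/ — not in any rule's target class → [j].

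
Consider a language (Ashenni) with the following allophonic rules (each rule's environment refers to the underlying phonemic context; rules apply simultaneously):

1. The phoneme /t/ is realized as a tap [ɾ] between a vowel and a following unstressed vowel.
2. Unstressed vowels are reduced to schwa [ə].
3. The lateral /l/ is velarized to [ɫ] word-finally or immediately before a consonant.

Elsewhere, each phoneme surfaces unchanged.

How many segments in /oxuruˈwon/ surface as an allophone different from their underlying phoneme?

Segments that undergo a rule: /o/ → [ə] (rule 2); /u/ → [ə] (rule 2); /u/ → [ə] (rule 2).
All other segments surface unchanged.

3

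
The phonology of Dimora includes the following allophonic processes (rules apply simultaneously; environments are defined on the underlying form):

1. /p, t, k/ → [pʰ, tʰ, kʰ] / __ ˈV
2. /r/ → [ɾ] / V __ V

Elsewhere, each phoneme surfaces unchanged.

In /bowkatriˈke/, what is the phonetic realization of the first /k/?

[k]

/k/ — between /w/ and /a/; rule 1 does not apply here → [k].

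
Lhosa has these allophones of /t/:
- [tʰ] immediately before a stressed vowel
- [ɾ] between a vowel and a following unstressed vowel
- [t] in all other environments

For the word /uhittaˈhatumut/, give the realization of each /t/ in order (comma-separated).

Occurrence 1 (position 4): no conditioning environment matches → elsewhere allophone [t].
Occurrence 2 (position 5): no conditioning environment matches → elsewhere allophone [t].
Occurrence 3 (position 9): between a vowel and an unstressed vowel → [ɾ].
Occurrence 4 (position 13): no conditioning environment matches → elsewhere allophone [t].

[t], [t], [ɾ], [t]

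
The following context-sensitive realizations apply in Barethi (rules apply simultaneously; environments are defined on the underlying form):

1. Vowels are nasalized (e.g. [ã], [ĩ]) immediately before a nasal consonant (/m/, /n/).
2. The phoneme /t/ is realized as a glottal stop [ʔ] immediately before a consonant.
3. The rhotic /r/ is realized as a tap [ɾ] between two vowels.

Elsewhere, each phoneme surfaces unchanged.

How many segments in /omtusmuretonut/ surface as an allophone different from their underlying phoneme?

3

Segments that undergo a rule: /o/ → [õ] (rule 1); /r/ → [ɾ] (rule 3); /o/ → [õ] (rule 1).
All other segments surface unchanged.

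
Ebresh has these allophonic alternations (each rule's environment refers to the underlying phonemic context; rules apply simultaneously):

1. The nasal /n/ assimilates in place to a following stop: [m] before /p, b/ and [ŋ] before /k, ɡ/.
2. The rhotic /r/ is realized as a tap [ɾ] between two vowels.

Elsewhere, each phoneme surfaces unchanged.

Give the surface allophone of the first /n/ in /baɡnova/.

/n/ (between /ɡ/ and /o/) fails the environment for rule 1, so it stays [n].

[n]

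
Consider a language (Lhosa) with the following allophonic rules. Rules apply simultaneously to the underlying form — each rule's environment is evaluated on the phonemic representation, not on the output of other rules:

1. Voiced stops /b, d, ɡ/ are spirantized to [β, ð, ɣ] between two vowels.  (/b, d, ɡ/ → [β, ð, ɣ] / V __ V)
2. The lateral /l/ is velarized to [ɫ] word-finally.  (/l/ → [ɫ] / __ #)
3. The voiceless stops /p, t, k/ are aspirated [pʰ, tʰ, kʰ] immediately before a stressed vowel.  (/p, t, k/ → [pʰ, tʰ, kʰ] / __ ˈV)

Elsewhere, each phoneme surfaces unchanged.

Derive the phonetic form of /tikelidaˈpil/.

/t/ (word-initial): rule 3 targets it, but not immediately before a stressed vowel → unchanged [t].
/k/ (between /i/ and /e/) fails the environment for rule 3, so it stays [k].
/l/ (between /e/ and /i/): rule 2 targets it, but not word-finally → unchanged [l].
Rule 1 applies to /d/ (between /i/ and /a/: between two vowels) → [ð].
/p/ (between /a/ and /i/) occurs immediately before a stressed vowel → [pʰ] by rule 3.
/l/ (word-final): word-finally, so rule 2 applies → [ɫ].

[tikeliðaˈpʰiɫ]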